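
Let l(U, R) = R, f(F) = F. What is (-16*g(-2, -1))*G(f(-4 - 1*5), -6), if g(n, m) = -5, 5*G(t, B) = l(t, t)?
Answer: -144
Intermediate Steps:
G(t, B) = t/5
(-16*g(-2, -1))*G(f(-4 - 1*5), -6) = (-16*(-5))*((-4 - 1*5)/5) = 80*((-4 - 5)/5) = 80*((1/5)*(-9)) = 80*(-9/5) = -144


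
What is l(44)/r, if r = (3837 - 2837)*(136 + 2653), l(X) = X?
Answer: 11/697250 ≈ 1.5776e-5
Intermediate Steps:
r = 2789000 (r = 1000*2789 = 2789000)
l(44)/r = 44/2789000 = 44*(1/2789000) = 11/697250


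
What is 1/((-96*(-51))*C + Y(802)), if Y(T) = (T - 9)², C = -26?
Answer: 1/501553 ≈ 1.9938e-6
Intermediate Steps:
Y(T) = (-9 + T)²
1/((-96*(-51))*C + Y(802)) = 1/(-96*(-51)*(-26) + (-9 + 802)²) = 1/(4896*(-26) + 793²) = 1/(-127296 + 628849) = 1/501553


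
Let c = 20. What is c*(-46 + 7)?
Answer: -780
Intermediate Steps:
c*(-46 + 7) = 20*(-46 + 7) = 20*(-39) = -780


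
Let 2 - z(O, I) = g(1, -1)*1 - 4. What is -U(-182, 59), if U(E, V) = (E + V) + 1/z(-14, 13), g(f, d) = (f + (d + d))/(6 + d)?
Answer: 3808/31 ≈ 122.84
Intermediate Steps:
g(f, d) = (f + 2*d)/(6 + d)
z(O, I) = 31/5 (z(O, I) = 2 - (((1 + 2*(-1))/(6 - 1))*1 - 4) = 2 - (((1 - 2)/5)*1 - 4) = 2 - (((1/5)*(-1))*1 - 4) = 2 - (-1/5*1 - 4) = 2 - (-1/5 - 4) = 2 - 1*(-21/5) = 2 + 21/5 = 31/5)
U(E, V) = 5/31 + E + V (U(E, V) = (E + V) + 1/(31/5) = (E + V) + 5/31 = 5/31 + E + V)
-U(-182, 59) = -(5/31 - 182 + 59) = -1*(-3808/31) = 3808/31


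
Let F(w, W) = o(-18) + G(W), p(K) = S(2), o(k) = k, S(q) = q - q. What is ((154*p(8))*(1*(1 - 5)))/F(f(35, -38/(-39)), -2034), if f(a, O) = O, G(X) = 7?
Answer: 0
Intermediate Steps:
S(q) = 0
p(K) = 0
F(w, W) = -11 (F(w, W) = -18 + 7 = -11)
((154*p(8))*(1*(1 - 5)))/F(f(35, -38/(-39)), -2034) = ((154*0)*(1*(1 - 5)))/(-11) = (0*(1*(-4)))*(-1/11) = (0*(-4))*(-1/11) = 0*(-1/11) = 0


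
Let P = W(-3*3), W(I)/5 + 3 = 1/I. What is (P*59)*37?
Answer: -305620/9 ≈ -33958.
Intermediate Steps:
W(I) = -15 + 5/I
P = -140/9 (P = -15 + 5/((-3*3)) = -15 + 5/(-9) = -15 + 5*(-⅑) = -15 - 5/9 = -140/9 ≈ -15.556)
(P*59)*37 = -140/9*59*37 = -8260/9*37 = -305620/9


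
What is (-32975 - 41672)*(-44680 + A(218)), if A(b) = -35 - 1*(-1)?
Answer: 3337765958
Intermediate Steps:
A(b) = -34 (A(b) = -35 + 1 = -34)
(-32975 - 41672)*(-44680 + A(218)) = (-32975 - 41672)*(-44680 - 34) = -74647*(-44714) = 3337765958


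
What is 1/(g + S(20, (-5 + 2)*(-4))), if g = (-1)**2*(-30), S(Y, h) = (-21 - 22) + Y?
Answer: -1/53 ≈ -0.018868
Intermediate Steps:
S(Y, h) = -43 + Y
g = -30 (g = 1*(-30) = -30)
1/(g + S(20, (-5 + 2)*(-4))) = 1/(-30 + (-43 + 20)) = 1/(-30 - 23) = 1/(-53) = -1/53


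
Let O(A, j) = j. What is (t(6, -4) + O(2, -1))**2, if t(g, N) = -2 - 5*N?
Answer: 289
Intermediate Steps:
(t(6, -4) + O(2, -1))**2 = ((-2 - 5*(-4)) - 1)**2 = ((-2 + 20) - 1)**2 = (18 - 1)**2 = 17**2 = 289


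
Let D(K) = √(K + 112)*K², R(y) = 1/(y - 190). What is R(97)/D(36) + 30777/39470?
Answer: 30777/39470 - √37/8919072 ≈ 0.77976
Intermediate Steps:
R(y) = 1/(-190 + y)
D(K) = K²*√(112 + K) (D(K) = √(112 + K)*K² = K²*√(112 + K))
R(97)/D(36) + 30777/39470 = 1/((-190 + 97)*((36²*√(112 + 36)))) + 30777/39470 = 1/((-93)*((1296*√148))) + 30777*(1/39470) = -√37/95904/93 + 30777/39470 = -√37/8919072 + 30777/39470 = 30777/39470 - √37/8919072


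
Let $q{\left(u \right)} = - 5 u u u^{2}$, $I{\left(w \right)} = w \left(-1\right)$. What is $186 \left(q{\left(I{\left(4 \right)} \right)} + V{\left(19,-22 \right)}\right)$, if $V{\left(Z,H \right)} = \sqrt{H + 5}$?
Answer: $-238080 + 186 i \sqrt{17} \approx -2.3808 \cdot 10^{5} + 766.9 i$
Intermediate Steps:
$V{\left(Z,H \right)} = \sqrt{5 + H}$
$I{\left(w \right)} = - w$
$q{\left(u \right)} = - 5 u^{4}$ ($q{\left(u \right)} = - 5 u^{2} u^{2} = - 5 u^{4}$)
$186 \left(q{\left(I{\left(4 \right)} \right)} + V{\left(19,-22 \right)}\right) = 186 \left(- 5 \left(\left(-1\right) 4\right)^{4} + \sqrt{5 - 22}\right) = 186 \left(- 5 \left(-4\right)^{4} + \sqrt{-17}\right) = 186 \left(\left(-5\right) 256 + i \sqrt{17}\right) = 186 \left(-1280 + i \sqrt{17}\right) = -238080 + 186 i \sqrt{17}$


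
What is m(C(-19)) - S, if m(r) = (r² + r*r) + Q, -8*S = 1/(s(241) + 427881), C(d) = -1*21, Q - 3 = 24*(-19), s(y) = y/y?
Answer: 1468491025/3423056 ≈ 429.00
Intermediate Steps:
s(y) = 1
Q = -453 (Q = 3 + 24*(-19) = 3 - 456 = -453)
C(d) = -21
S = -1/3423056 (S = -1/(8*(1 + 427881)) = -⅛/427882 = -⅛*1/427882 = -1/3423056 ≈ -2.9214e-7)
m(r) = -453 + 2*r² (m(r) = (r² + r*r) - 453 = (r² + r²) - 453 = 2*r² - 453 = -453 + 2*r²)
m(C(-19)) - S = (-453 + 2*(-21)²) - 1*(-1/3423056) = (-453 + 2*441) + 1/3423056 = (-453 + 882) + 1/3423056 = 429 + 1/3423056 = 1468491025/3423056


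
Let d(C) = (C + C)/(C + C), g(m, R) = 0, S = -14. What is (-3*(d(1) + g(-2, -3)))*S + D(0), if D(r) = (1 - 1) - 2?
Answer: 40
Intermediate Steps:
d(C) = 1 (d(C) = (2*C)/((2*C)) = (2*C)*(1/(2*C)) = 1)
D(r) = -2 (D(r) = 0 - 2 = -2)
(-3*(d(1) + g(-2, -3)))*S + D(0) = -3*(1 + 0)*(-14) - 2 = -3*1*(-14) - 2 = -3*(-14) - 2 = 42 - 2 = 40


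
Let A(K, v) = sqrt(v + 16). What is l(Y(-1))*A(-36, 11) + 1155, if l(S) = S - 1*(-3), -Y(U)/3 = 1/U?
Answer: 1155 + 18*sqrt(3) ≈ 1186.2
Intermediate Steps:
Y(U) = -3/U
A(K, v) = sqrt(16 + v)
l(S) = 3 + S (l(S) = S + 3 = 3 + S)
l(Y(-1))*A(-36, 11) + 1155 = (3 - 3/(-1))*sqrt(16 + 11) + 1155 = (3 - 3*(-1))*sqrt(27) + 1155 = (3 + 3)*(3*sqrt(3)) + 1155 = 6*(3*sqrt(3)) + 1155 = 18*sqrt(3) + 1155 = 1155 + 18*sqrt(3)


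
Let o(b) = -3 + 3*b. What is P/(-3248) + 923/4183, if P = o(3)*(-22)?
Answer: 887515/3396596 ≈ 0.26130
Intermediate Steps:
P = -132 (P = (-3 + 3*3)*(-22) = (-3 + 9)*(-22) = 6*(-22) = -132)
P/(-3248) + 923/4183 = -132/(-3248) + 923/4183 = -132*(-1/3248) + 923*(1/4183) = 33/812 + 923/4183 = 887515/3396596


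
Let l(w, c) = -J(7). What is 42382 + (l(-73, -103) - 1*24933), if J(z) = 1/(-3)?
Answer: 52348/3 ≈ 17449.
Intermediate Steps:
J(z) = -⅓
l(w, c) = ⅓ (l(w, c) = -1*(-⅓) = ⅓)
42382 + (l(-73, -103) - 1*24933) = 42382 + (⅓ - 1*24933) = 42382 + (⅓ - 24933) = 42382 - 74798/3 = 52348/3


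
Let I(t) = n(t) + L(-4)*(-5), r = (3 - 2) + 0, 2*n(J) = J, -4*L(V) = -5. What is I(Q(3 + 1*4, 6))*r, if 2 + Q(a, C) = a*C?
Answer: 55/4 ≈ 13.750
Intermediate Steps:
L(V) = 5/4 (L(V) = -¼*(-5) = 5/4)
Q(a, C) = -2 + C*a (Q(a, C) = -2 + a*C = -2 + C*a)
n(J) = J/2
r = 1 (r = 1 + 0 = 1)
I(t) = -25/4 + t/2 (I(t) = t/2 + (5/4)*(-5) = t/2 - 25/4 = -25/4 + t/2)
I(Q(3 + 1*4, 6))*r = (-25/4 + (-2 + 6*(3 + 1*4))/2)*1 = (-25/4 + (-2 + 6*(3 + 4))/2)*1 = (-25/4 + (-2 + 6*7)/2)*1 = (-25/4 + (-2 + 42)/2)*1 = (-25/4 + (½)*40)*1 = (-25/4 + 20)*1 = (55/4)*1 = 55/4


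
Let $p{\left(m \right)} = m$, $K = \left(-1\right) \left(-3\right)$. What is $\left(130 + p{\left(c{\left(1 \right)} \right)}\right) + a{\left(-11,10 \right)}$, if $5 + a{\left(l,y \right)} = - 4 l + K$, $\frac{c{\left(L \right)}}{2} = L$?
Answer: $174$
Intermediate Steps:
$K = 3$
$c{\left(L \right)} = 2 L$
$a{\left(l,y \right)} = -2 - 4 l$ ($a{\left(l,y \right)} = -5 - \left(-3 + 4 l\right) = -2 - 4 l$)
$\left(130 + p{\left(c{\left(1 \right)} \right)}\right) + a{\left(-11,10 \right)} = \left(130 + 2 \cdot 1\right) - -42 = \left(130 + 2\right) + \left(-2 + 44\right) = 132 + 42 = 174$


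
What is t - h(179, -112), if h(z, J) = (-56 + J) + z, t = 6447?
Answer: 6436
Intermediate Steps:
h(z, J) = -56 + J + z
t - h(179, -112) = 6447 - (-56 - 112 + 179) = 6447 - 1*11 = 6447 - 11 = 6436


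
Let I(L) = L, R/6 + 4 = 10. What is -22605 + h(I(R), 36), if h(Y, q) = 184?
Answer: -22421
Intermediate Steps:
R = 36 (R = -24 + 6*10 = -24 + 60 = 36)
-22605 + h(I(R), 36) = -22605 + 184 = -22421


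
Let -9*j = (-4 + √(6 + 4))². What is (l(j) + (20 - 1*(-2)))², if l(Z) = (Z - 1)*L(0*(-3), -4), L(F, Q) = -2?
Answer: 74384/81 - 8576*√10/81 ≈ 583.51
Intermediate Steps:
j = -(-4 + √10)²/9 (j = -(-4 + √(6 + 4))²/9 = -(-4 + √10)²/9 ≈ -0.077975)
l(Z) = 2 - 2*Z (l(Z) = (Z - 1)*(-2) = (-1 + Z)*(-2) = 2 - 2*Z)
(l(j) + (20 - 1*(-2)))² = ((2 - 2*(-26/9 + 8*√10/9)) + (20 - 1*(-2)))² = ((2 + (52/9 - 16*√10/9)) + (20 + 2))² = ((70/9 - 16*√10/9) + 22)² = (268/9 - 16*√10/9)²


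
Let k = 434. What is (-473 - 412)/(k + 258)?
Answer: -885/692 ≈ -1.2789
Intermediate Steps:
(-473 - 412)/(k + 258) = (-473 - 412)/(434 + 258) = -885/692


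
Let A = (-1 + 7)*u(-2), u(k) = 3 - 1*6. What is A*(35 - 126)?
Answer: 1638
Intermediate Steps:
u(k) = -3 (u(k) = 3 - 6 = -3)
A = -18 (A = (-1 + 7)*(-3) = 6*(-3) = -18)
A*(35 - 126) = -18*(35 - 126) = -18*(-91) = 1638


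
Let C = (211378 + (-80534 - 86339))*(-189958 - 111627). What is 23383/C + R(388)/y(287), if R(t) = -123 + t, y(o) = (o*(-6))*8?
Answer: -1185720945611/61634009631600 ≈ -0.019238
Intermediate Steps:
y(o) = -48*o (y(o) = -6*o*8 = -48*o)
C = -13422040425 (C = (211378 - 166873)*(-301585) = 44505*(-301585) = -13422040425)
23383/C + R(388)/y(287) = 23383/(-13422040425) + (-123 + 388)/((-48*287)) = 23383*(-1/13422040425) + 265/(-13776) = -23383/13422040425 + 265*(-1/13776) = -23383/13422040425 - 265/13776 = -1185720945611/61634009631600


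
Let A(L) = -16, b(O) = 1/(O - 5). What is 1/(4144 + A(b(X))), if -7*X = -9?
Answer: 1/4128 ≈ 0.00024225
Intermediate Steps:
X = 9/7 (X = -1/7*(-9) = 9/7 ≈ 1.2857)
b(O) = 1/(-5 + O)
1/(4144 + A(b(X))) = 1/(4144 - 16) = 1/4128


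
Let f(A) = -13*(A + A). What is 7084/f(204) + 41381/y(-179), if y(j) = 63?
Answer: 18253211/27846 ≈ 655.51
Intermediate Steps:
f(A) = -26*A
7084/f(204) + 41381/y(-179) = 7084/((-26*204)) + 41381/63 = 7084/(-5304) + 41381*(1/63) = 7084*(-1/5304) + 41381/63 = -1771/1326 + 41381/63 = 18253211/27846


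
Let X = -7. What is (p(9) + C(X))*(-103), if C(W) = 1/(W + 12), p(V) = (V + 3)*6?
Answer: -37183/5 ≈ -7436.6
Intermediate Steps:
p(V) = 18 + 6*V (p(V) = (3 + V)*6 = 18 + 6*V)
C(W) = 1/(12 + W)
(p(9) + C(X))*(-103) = ((18 + 6*9) + 1/(12 - 7))*(-103) = ((18 + 54) + 1/5)*(-103) = (72 + ⅕)*(-103) = (361/5)*(-103) = -37183/5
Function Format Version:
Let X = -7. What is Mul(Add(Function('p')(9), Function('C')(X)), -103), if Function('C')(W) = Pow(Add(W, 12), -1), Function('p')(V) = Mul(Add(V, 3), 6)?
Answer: Rational(-37183, 5) ≈ -7436.6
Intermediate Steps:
Function('p')(V) = Add(18, Mul(6, V)) (Function('p')(V) = Mul(Add(3, V), 6) = Add(18, Mul(6, V)))
Function('C')(W) = Pow(Add(12, W), -1)
Mul(Add(Function('p')(9), Function('C')(X)), -103) = Mul(Add(Add(18, Mul(6, 9)), Pow(Add(12, -7), -1)), -103) = Mul(Add(Add(18, 54), Pow(5, -1)), -103) = Mul(Add(72, Rational(1, 5)), -103) = Mul(Rational(361, 5), -103) = Rational(-37183, 5)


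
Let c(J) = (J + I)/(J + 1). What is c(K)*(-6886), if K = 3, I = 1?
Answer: -6886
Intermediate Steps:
c(J) = 1 (c(J) = (J + 1)/(J + 1) = (1 + J)/(1 + J) = 1)
c(K)*(-6886) = 1*(-6886) = -6886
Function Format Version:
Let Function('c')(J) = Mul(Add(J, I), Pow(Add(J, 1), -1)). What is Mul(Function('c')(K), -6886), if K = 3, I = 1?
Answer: -6886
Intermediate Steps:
Function('c')(J) = 1 (Function('c')(J) = Mul(Add(J, 1), Pow(Add(J, 1), -1)) = Mul(Add(1, J), Pow(Add(1, J), -1)) = 1)
Mul(Function('c')(K), -6886) = Mul(1, -6886) = -6886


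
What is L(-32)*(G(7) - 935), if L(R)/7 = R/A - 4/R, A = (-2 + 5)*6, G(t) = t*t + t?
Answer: 244069/24 ≈ 10170.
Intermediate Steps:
G(t) = t + t² (G(t) = t² + t = t + t²)
A = 18 (A = 3*6 = 18)
L(R) = -28/R + 7*R/18 (L(R) = 7*(R/18 - 4/R) = 7*(-4/R + R/18) = -28/R + 7*R/18)
L(-32)*(G(7) - 935) = (-28/(-32) + (7/18)*(-32))*(7*(1 + 7) - 935) = (-28*(-1/32) - 112/9)*(7*8 - 935) = (7/8 - 112/9)*(56 - 935) = -833/72*(-879) = 244069/24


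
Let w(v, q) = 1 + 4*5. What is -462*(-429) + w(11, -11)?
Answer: 198219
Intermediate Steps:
w(v, q) = 21 (w(v, q) = 1 + 20 = 21)
-462*(-429) + w(11, -11) = -462*(-429) + 21 = 198198 + 21 = 198219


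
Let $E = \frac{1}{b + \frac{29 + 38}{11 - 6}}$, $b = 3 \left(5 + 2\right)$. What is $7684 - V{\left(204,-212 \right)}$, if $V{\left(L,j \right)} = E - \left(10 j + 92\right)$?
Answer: $\frac{972827}{172} \approx 5656.0$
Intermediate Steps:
$b = 21$ ($b = 3 \cdot 7 = 21$)
$E = \frac{5}{172}$ ($E = \frac{1}{21 + \frac{29 + 38}{11 - 6}} = \frac{1}{21 + \frac{67}{5}} = \frac{1}{\frac{172}{5}} = \frac{5}{172} \approx 0.02907$)
$V{\left(L,j \right)} = - \frac{15819}{172} - 10 j$ ($V{\left(L,j \right)} = \frac{5}{172} - \left(10 j + 92\right) = \frac{5}{172} - \left(92 + 10 j\right) = - \frac{15819}{172} - 10 j$)
$7684 - V{\left(204,-212 \right)} = 7684 - \left(- \frac{15819}{172} - -2120\right) = 7684 - \left(- \frac{15819}{172} + 2120\right) = 7684 - \frac{348821}{172} = \frac{972827}{172}$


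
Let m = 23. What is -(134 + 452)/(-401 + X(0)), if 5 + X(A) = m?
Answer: 586/383 ≈ 1.5300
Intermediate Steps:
X(A) = 18 (X(A) = -5 + 23 = 18)
-(134 + 452)/(-401 + X(0)) = -(134 + 452)/(-401 + 18) = -586/(-383) = -586*(-1)/383 = -1*(-586/383) = 586/383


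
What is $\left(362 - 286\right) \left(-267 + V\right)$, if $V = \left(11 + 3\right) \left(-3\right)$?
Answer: $-23484$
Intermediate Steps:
$V = -42$ ($V = 14 \left(-3\right) = -42$)
$\left(362 - 286\right) \left(-267 + V\right) = \left(362 - 286\right) \left(-267 - 42\right) = 76 \left(-309\right) = -23484$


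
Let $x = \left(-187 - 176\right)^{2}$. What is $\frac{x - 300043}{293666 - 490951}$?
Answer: $\frac{168274}{197285} \approx 0.85295$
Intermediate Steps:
$x = 131769$ ($x = \left(-187 - 176\right)^{2} = \left(-363\right)^{2} = 131769$)
$\frac{x - 300043}{293666 - 490951} = \frac{131769 - 300043}{293666 - 490951} = - \frac{168274}{-197285} = \left(-168274\right) \left(- \frac{1}{197285}\right) = \frac{168274}{197285}$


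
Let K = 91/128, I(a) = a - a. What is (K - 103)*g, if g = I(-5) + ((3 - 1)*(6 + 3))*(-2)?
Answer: 117837/32 ≈ 3682.4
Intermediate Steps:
I(a) = 0
K = 91/128 (K = 91*(1/128) = 91/128 ≈ 0.71094)
g = -36 (g = 0 + ((3 - 1)*(6 + 3))*(-2) = 0 + (2*9)*(-2) = 0 + 18*(-2) = 0 - 36 = -36)
(K - 103)*g = (91/128 - 103)*(-36) = -13093/128*(-36) = 117837/32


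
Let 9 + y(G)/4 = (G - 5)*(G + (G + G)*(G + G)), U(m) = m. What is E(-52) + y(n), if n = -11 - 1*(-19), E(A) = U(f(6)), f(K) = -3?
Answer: 3129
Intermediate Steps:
E(A) = -3
n = 8 (n = -11 + 19 = 8)
y(G) = -36 + 4*(-5 + G)*(G + 4*G²) (y(G) = -36 + 4*((G - 5)*(G + (G + G)*(G + G))) = -36 + 4*((-5 + G)*(G + (2*G)*(2*G))) = -36 + 4*((-5 + G)*(G + 4*G²)) = -36 + 4*(-5 + G)*(G + 4*G²))
E(-52) + y(n) = -3 + (-36 - 76*8² - 20*8 + 16*8³) = -3 + (-36 - 76*64 - 160 + 16*512) = -3 + (-36 - 4864 - 160 + 8192) = -3 + 3132 = 3129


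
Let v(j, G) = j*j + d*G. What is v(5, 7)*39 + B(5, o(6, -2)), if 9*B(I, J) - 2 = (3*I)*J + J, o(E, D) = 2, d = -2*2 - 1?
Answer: -3476/9 ≈ -386.22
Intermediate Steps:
d = -5 (d = -4 - 1 = -5)
B(I, J) = 2/9 + J/9 + I*J/3 (B(I, J) = 2/9 + ((3*I)*J + J)/9 = 2/9 + (3*I*J + J)/9 = 2/9 + (J + 3*I*J)/9 = 2/9 + (J/9 + I*J/3) = 2/9 + J/9 + I*J/3)
v(j, G) = j² - 5*G (v(j, G) = j*j - 5*G = j² - 5*G)
v(5, 7)*39 + B(5, o(6, -2)) = (5² - 5*7)*39 + (2/9 + (⅑)*2 + (⅓)*5*2) = (25 - 35)*39 + (2/9 + 2/9 + 10/3) = -10*39 + 34/9 = -390 + 34/9 = -3476/9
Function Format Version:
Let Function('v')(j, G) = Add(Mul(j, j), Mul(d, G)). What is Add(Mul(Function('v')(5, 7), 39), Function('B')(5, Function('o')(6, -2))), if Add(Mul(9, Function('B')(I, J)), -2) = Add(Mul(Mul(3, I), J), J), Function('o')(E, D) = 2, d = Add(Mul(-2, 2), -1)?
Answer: Rational(-3476, 9) ≈ -386.22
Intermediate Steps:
d = -5 (d = Add(-4, -1) = -5)
Function('B')(I, J) = Add(Rational(2, 9), Mul(Rational(1, 9), J), Mul(Rational(1, 3), I, J)) (Function('B')(I, J) = Add(Rational(2, 9), Mul(Rational(1, 9), Add(Mul(Mul(3, I), J), J))) = Add(Rational(2, 9), Mul(Rational(1, 9), Add(Mul(3, I, J), J))) = Add(Rational(2, 9), Mul(Rational(1, 9), Add(J, Mul(3, I, J)))) = Add(Rational(2, 9), Add(Mul(Rational(1, 9), J), Mul(Rational(1, 3), I, J))) = Add(Rational(2, 9), Mul(Rational(1, 9), J), Mul(Rational(1, 3), I, J)))
Function('v')(j, G) = Add(Pow(j, 2), Mul(-5, G)) (Function('v')(j, G) = Add(Mul(j, j), Mul(-5, G)) = Add(Pow(j, 2), Mul(-5, G)))
Add(Mul(Function('v')(5, 7), 39), Function('B')(5, Function('o')(6, -2))) = Add(Mul(Add(Pow(5, 2), Mul(-5, 7)), 39), Add(Rational(2, 9), Mul(Rational(1, 9), 2), Mul(Rational(1, 3), 5, 2))) = Add(Mul(Add(25, -35), 39), Add(Rational(2, 9), Rational(2, 9), Rational(10, 3))) = Add(Mul(-10, 39), Rational(34, 9)) = Add(-390, Rational(34, 9)) = Rational(-3476, 9)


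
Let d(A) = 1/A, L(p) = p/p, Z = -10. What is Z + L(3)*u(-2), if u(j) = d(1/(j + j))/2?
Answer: -12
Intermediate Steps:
L(p) = 1
d(A) = 1/A
u(j) = j (u(j) = 1/(1/(j + j)*2) = (1/2)/1/(2*j) = (1/2)/(1/(2*j)) = (2*j)*(1/2) = j)
Z + L(3)*u(-2) = -10 + 1*(-2) = -10 - 2 = -12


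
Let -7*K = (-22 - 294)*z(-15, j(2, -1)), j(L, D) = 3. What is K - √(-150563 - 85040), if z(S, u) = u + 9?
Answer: 3792/7 - I*√235603 ≈ 541.71 - 485.39*I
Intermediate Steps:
z(S, u) = 9 + u
K = 3792/7 (K = -(-22 - 294)*(9 + 3)/7 = -(-316)*12/7 = -⅐*(-3792) = 3792/7 ≈ 541.71)
K - √(-150563 - 85040) = 3792/7 - √(-150563 - 85040) = 3792/7 - √(-235603) = 3792/7 - I*√235603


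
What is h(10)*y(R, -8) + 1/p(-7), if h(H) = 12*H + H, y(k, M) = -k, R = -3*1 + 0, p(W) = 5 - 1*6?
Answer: 389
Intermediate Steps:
p(W) = -1 (p(W) = 5 - 6 = -1)
R = -3 (R = -3 + 0 = -3)
h(H) = 13*H
h(10)*y(R, -8) + 1/p(-7) = (13*10)*(-1*(-3)) + 1/(-1) = 130*3 - 1 = 390 - 1 = 389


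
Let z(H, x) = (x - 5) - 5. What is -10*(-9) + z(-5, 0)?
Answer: 80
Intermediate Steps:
z(H, x) = -10 + x (z(H, x) = (-5 + x) - 5 = -10 + x)
-10*(-9) + z(-5, 0) = -10*(-9) + (-10 + 0) = 90 - 10 = 80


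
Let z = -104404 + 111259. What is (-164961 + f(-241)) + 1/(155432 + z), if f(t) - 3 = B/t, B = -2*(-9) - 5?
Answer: -6451701995476/39111167 ≈ -1.6496e+5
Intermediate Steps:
B = 13 (B = 18 - 5 = 13)
z = 6855
f(t) = 3 + 13/t
(-164961 + f(-241)) + 1/(155432 + z) = (-164961 + (3 + 13/(-241))) + 1/(155432 + 6855) = (-164961 + (3 + 13*(-1/241))) + 1/162287 = (-164961 + (3 - 13/241)) + 1/162287 = (-164961 + 710/241) + 1/162287 = -39754891/241 + 1/162287 = -6451701995476/39111167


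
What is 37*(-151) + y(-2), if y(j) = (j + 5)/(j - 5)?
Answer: -39112/7 ≈ -5587.4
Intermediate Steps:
y(j) = (5 + j)/(-5 + j)
37*(-151) + y(-2) = 37*(-151) + (5 - 2)/(-5 - 2) = -5587 + 3/(-7) = -5587 - ⅐*3 = -5587 - 3/7 = -39112/7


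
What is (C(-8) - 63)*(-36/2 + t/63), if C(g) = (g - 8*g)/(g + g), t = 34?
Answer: 10450/9 ≈ 1161.1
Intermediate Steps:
C(g) = -7/2 (C(g) = (-7*g)/((2*g)) = (-7*g)*(1/(2*g)) = -7/2)
(C(-8) - 63)*(-36/2 + t/63) = (-7/2 - 63)*(-36/2 + 34/63) = -133*(-36*1/2 + 34*(1/63))/2 = -133*(-18 + 34/63)/2 = -133/2*(-1100/63) = 10450/9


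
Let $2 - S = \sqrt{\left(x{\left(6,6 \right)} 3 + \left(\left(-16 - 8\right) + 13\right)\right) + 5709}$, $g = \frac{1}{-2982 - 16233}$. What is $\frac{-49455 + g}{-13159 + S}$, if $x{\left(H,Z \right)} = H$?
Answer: $\frac{12502805356682}{3326134427595} - \frac{1900555652 \sqrt{1429}}{3326134427595} \approx 3.7374$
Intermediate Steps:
$g = - \frac{1}{19215}$ ($g = \frac{1}{-2982 - 16233} = \frac{1}{-19215} = - \frac{1}{19215} \approx -5.2043 \cdot 10^{-5}$)
$S = 2 - 2 \sqrt{1429}$ ($S = 2 - \sqrt{\left(6 \cdot 3 + \left(\left(-16 - 8\right) + 13\right)\right) + 5709} = 2 - \sqrt{\left(18 + \left(-24 + 13\right)\right) + 5709} = 2 - \sqrt{\left(18 - 11\right) + 5709} = 2 - \sqrt{7 + 5709} = 2 - \sqrt{5716} = 2 - 2 \sqrt{1429} \approx -73.604$)
$\frac{-49455 + g}{-13159 + S} = \frac{-49455 - \frac{1}{19215}}{-13159 + \left(2 - 2 \sqrt{1429}\right)} = - \frac{950277826}{19215 \left(-13157 - 2 \sqrt{1429}\right)}$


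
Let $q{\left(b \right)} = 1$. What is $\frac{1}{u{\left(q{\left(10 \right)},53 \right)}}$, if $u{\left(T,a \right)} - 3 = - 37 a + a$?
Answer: $- \frac{1}{1905} \approx -0.00052493$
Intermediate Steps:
$u{\left(T,a \right)} = 3 - 36 a$ ($u{\left(T,a \right)} = 3 + \left(- 37 a + a\right) = 3 - 36 a$)
$\frac{1}{u{\left(q{\left(10 \right)},53 \right)}} = \frac{1}{3 - 1908} = \frac{1}{-1905} = - \frac{1}{1905}$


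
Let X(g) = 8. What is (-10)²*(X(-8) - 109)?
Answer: -10100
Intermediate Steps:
(-10)²*(X(-8) - 109) = (-10)²*(8 - 109) = 100*(-101) = -10100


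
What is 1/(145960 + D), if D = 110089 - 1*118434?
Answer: 1/137615 ≈ 7.2667e-6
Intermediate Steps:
D = -8345 (D = 110089 - 118434 = -8345)
1/(145960 + D) = 1/(145960 - 8345) = 1/137615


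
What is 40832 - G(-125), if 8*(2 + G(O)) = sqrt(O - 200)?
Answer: 40834 - 5*I*sqrt(13)/8 ≈ 40834.0 - 2.2535*I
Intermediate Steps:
G(O) = -2 + sqrt(-200 + O)/8 (G(O) = -2 + sqrt(O - 200)/8 = -2 + sqrt(-200 + O)/8)
40832 - G(-125) = 40832 - (-2 + sqrt(-200 - 125)/8) = 40832 - (-2 + sqrt(-325)/8) = 40832 - (-2 + (5*I*sqrt(13))/8) = 40832 - (-2 + 5*I*sqrt(13)/8) = 40832 + (2 - 5*I*sqrt(13)/8) = 40834 - 5*I*sqrt(13)/8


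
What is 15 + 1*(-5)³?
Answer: -110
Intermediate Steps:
15 + 1*(-5)³ = 15 + 1*(-125) = 15 - 125 = -110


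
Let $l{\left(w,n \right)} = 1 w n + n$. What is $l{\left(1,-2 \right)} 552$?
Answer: $-2208$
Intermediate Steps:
$l{\left(w,n \right)} = n + n w$ ($l{\left(w,n \right)} = w n + n = n w + n = n + n w$)
$l{\left(1,-2 \right)} 552 = - 2 \left(1 + 1\right) 552 = \left(-2\right) 2 \cdot 552 = \left(-4\right) 552 = -2208$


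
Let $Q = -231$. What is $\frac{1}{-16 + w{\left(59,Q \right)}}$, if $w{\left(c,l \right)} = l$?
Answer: $- \frac{1}{247} \approx -0.0040486$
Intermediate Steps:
$\frac{1}{-16 + w{\left(59,Q \right)}} = \frac{1}{-16 - 231} = \frac{1}{-247} = - \frac{1}{247}$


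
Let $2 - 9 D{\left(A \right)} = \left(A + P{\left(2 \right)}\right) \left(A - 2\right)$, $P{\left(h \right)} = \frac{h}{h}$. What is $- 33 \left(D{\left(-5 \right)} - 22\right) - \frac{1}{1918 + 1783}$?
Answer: $\frac{9119261}{11103} \approx 821.33$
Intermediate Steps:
$P{\left(h \right)} = 1$
$D{\left(A \right)} = \frac{2}{9} - \frac{\left(1 + A\right) \left(-2 + A\right)}{9}$ ($D{\left(A \right)} = \frac{2}{9} - \frac{\left(A + 1\right) \left(A - 2\right)}{9} = \frac{2}{9} - \frac{\left(1 + A\right) \left(-2 + A\right)}{9}$)
$- 33 \left(D{\left(-5 \right)} - 22\right) - \frac{1}{1918 + 1783} = - 33 \left(\left(\frac{4}{9} - \frac{\left(-5\right)^{2}}{9} + \frac{1}{9} \left(-5\right)\right) - 22\right) - \frac{1}{1918 + 1783} = - 33 \left(\left(\frac{4}{9} - \frac{25}{9} - \frac{5}{9}\right) - 22\right) - \frac{1}{3701} = - 33 \left(- \frac{26}{9} - 22\right) - \frac{1}{3701} = \left(-33\right) \left(- \frac{224}{9}\right) - \frac{1}{3701} = \frac{2464}{3} - \frac{1}{3701} = \frac{9119261}{11103}$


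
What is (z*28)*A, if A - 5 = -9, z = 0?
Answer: 0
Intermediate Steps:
A = -4 (A = 5 - 9 = -4)
(z*28)*A = (0*28)*(-4) = 0*(-4) = 0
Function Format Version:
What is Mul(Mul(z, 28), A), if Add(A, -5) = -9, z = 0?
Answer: 0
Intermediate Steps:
A = -4 (A = Add(5, -9) = -4)
Mul(Mul(z, 28), A) = Mul(Mul(0, 28), -4) = Mul(0, -4) = 0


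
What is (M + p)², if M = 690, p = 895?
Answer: 2512225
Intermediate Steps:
(M + p)² = (690 + 895)² = 1585² = 2512225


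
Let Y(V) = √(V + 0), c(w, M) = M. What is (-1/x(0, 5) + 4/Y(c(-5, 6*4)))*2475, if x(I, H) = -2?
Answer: 2475/2 + 825*√6 ≈ 3258.3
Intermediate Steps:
Y(V) = √V
(-1/x(0, 5) + 4/Y(c(-5, 6*4)))*2475 = (-1/(-2) + 4/(√(6*4)))*2475 = (-1*(-½) + 4/(√24))*2475 = (½ + 4/((2*√6)))*2475 = (½ + 4*(√6/12))*2475 = (½ + √6/3)*2475 = 2475/2 + 825*√6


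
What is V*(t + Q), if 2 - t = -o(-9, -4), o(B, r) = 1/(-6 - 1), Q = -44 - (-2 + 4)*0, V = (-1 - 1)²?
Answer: -1180/7 ≈ -168.57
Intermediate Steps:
V = 4 (V = (-2)² = 4)
Q = -44 (Q = -44 - 2*0 = -44 - 1*0 = -44 + 0 = -44)
o(B, r) = -⅐ (o(B, r) = 1/(-7) = -⅐)
t = 13/7 (t = 2 - (-1)*(-1)/7 = 2 - 1*⅐ = 2 - ⅐ = 13/7 ≈ 1.8571)
V*(t + Q) = 4*(13/7 - 44) = 4*(-295/7) = -1180/7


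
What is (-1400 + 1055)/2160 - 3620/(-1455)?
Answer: 32521/13968 ≈ 2.3283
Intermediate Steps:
(-1400 + 1055)/2160 - 3620/(-1455) = -345*1/2160 - 3620*(-1/1455) = -23/144 + 724/291 = 32521/13968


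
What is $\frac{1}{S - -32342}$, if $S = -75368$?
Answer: $- \frac{1}{43026} \approx -2.3242 \cdot 10^{-5}$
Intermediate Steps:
$\frac{1}{S - -32342} = \frac{1}{-75368 - -32342} = \frac{1}{-75368 + \left(-16415 + 48757\right)} = \frac{1}{-75368 + 32342} = \frac{1}{-43026} = - \frac{1}{43026}$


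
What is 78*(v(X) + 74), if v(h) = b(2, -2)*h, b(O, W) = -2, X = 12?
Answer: 3900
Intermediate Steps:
v(h) = -2*h
78*(v(X) + 74) = 78*(-2*12 + 74) = 78*(-24 + 74) = 78*50 = 3900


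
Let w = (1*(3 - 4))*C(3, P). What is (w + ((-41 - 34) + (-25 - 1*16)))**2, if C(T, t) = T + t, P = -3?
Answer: 13456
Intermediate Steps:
w = 0 (w = (1*(3 - 4))*(3 - 3) = (1*(-1))*0 = -1*0 = 0)
(w + ((-41 - 34) + (-25 - 1*16)))**2 = (0 + ((-41 - 34) + (-25 - 1*16)))**2 = (0 + (-75 + (-25 - 16)))**2 = (0 + (-75 - 41))**2 = (0 - 116)**2 = (-116)**2 = 13456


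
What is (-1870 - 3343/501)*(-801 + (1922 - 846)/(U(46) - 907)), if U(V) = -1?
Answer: 171209026448/113727 ≈ 1.5054e+6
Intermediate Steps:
(-1870 - 3343/501)*(-801 + (1922 - 846)/(U(46) - 907)) = (-1870 - 3343/501)*(-801 + (1922 - 846)/(-1 - 907)) = (-1870 - 3343*1/501)*(-801 + 1076/(-908)) = (-1870 - 3343/501)*(-801 + 1076*(-1/908)) = -940213*(-801 - 269/227)/501 = -940213/501*(-182096/227) = 171209026448/113727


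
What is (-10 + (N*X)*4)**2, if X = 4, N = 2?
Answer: 484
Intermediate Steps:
(-10 + (N*X)*4)**2 = (-10 + (2*4)*4)**2 = (-10 + 8*4)**2 = (-10 + 32)**2 = 22**2 = 484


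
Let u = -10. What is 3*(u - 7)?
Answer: -51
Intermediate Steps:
3*(u - 7) = 3*(-10 - 7) = 3*(-17) = -51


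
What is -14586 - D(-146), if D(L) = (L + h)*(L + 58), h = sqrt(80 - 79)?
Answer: -27346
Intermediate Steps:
h = 1 (h = sqrt(1) = 1)
D(L) = (1 + L)*(58 + L) (D(L) = (L + 1)*(L + 58) = (1 + L)*(58 + L))
-14586 - D(-146) = -14586 - (58 + (-146)**2 + 59*(-146)) = -14586 - (58 + 21316 - 8614) = -14586 - 1*12760 = -14586 - 12760 = -27346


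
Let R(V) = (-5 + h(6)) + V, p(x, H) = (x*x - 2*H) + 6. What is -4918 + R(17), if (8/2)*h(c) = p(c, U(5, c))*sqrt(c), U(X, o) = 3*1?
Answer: -4906 + 9*sqrt(6) ≈ -4884.0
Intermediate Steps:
U(X, o) = 3
p(x, H) = 6 + x**2 - 2*H (p(x, H) = (x**2 - 2*H) + 6 = 6 + x**2 - 2*H)
h(c) = c**(5/2)/4 (h(c) = ((6 + c**2 - 2*3)*sqrt(c))/4 = ((6 + c**2 - 6)*sqrt(c))/4 = (c**2*sqrt(c))/4 = c**(5/2)/4)
R(V) = -5 + V + 9*sqrt(6) (R(V) = (-5 + 6**(5/2)/4) + V = (-5 + (36*sqrt(6))/4) + V = (-5 + 9*sqrt(6)) + V = -5 + V + 9*sqrt(6))
-4918 + R(17) = -4918 + (-5 + 17 + 9*sqrt(6)) = -4918 + (12 + 9*sqrt(6)) = -4906 + 9*sqrt(6)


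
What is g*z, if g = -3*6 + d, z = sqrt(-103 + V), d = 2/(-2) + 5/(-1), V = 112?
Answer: -72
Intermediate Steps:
d = -6 (d = 2*(-1/2) + 5*(-1) = -1 - 5 = -6)
z = 3 (z = sqrt(-103 + 112) = sqrt(9) = 3)
g = -24 (g = -3*6 - 6 = -18 - 6 = -24)
g*z = -24*3 = -72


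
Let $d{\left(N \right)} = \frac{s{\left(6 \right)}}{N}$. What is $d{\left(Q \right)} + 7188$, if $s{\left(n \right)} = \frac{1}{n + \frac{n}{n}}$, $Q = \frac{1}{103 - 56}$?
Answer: $\frac{50363}{7} \approx 7194.7$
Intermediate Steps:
$Q = \frac{1}{47} \approx 0.021277$
$s{\left(n \right)} = \frac{1}{1 + n}$ ($s{\left(n \right)} = \frac{1}{n + 1} = \frac{1}{1 + n}$)
$d{\left(N \right)} = \frac{1}{7 N}$ ($d{\left(N \right)} = \frac{1}{\left(1 + 6\right) N} = \frac{1}{7 N}$)
$d{\left(Q \right)} + 7188 = \frac{\frac{1}{\frac{1}{47}}}{7} + 7188 = \frac{1}{7} \cdot 47 + 7188 = \frac{47}{7} + 7188 = \frac{50363}{7}$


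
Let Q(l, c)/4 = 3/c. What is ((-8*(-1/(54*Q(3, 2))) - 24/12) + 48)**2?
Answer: 13897984/6561 ≈ 2118.3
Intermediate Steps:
Q(l, c) = 12/c (Q(l, c) = 4*(3/c) = 12/c)
((-8*(-1/(54*Q(3, 2))) - 24/12) + 48)**2 = ((-8/((((3*3)*3)*(-2))*(12/2)) - 24/12) + 48)**2 = ((-8/(((9*3)*(-2))*(12*(1/2))) - 24*1/12) + 48)**2 = ((-8/((27*(-2))*6) - 2) + 48)**2 = ((-8/((-54*6)) - 2) + 48)**2 = ((-8/(-324) - 2) + 48)**2 = ((-8*(-1/324) - 2) + 48)**2 = ((2/81 - 2) + 48)**2 = (-160/81 + 48)**2 = (3728/81)**2 = 13897984/6561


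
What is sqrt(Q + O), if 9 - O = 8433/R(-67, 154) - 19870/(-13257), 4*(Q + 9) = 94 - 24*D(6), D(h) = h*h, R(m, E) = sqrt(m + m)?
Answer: sqrt(-68023145788890 + 22066573536342*I*sqrt(134))/592146 ≈ 16.732 + 21.77*I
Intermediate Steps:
R(m, E) = sqrt(2)*sqrt(m) (R(m, E) = sqrt(2*m) = sqrt(2)*sqrt(m))
D(h) = h**2
Q = -403/2 (Q = -9 + (94 - 24*6**2)/4 = -9 + (94 - 24*36)/4 = -9 + (94 - 864)/4 = -9 + (1/4)*(-770) = -9 - 385/2 = -403/2 ≈ -201.50)
O = 99443/13257 + 8433*I*sqrt(134)/134 (O = 9 - (8433/((sqrt(2)*sqrt(-67))) - 19870/(-13257)) = 9 - (8433/((sqrt(2)*(I*sqrt(67)))) - 19870*(-1/13257)) = 9 - (8433/((I*sqrt(134))) + 19870/13257) = 9 - (8433*(-I*sqrt(134)/134) + 19870/13257) = 9 - (-8433*I*sqrt(134)/134 + 19870/13257) = 9 - (19870/13257 - 8433*I*sqrt(134)/134) = 9 + (-19870/13257 + 8433*I*sqrt(134)/134) = 99443/13257 + 8433*I*sqrt(134)/134 ≈ 7.5012 + 728.5*I)
sqrt(Q + O) = sqrt(-403/2 + (99443/13257 + 8433*I*sqrt(134)/134)) = sqrt(-5143685/26514 + 8433*I*sqrt(134)/134)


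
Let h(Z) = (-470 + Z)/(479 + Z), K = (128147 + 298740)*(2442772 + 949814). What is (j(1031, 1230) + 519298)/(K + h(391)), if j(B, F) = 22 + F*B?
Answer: 1555081500/1259978248010261 ≈ 1.2342e-6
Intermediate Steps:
j(B, F) = 22 + B*F
K = 1448250859782 (K = 426887*3392586 = 1448250859782)
h(Z) = (-470 + Z)/(479 + Z)
(j(1031, 1230) + 519298)/(K + h(391)) = ((22 + 1031*1230) + 519298)/(1448250859782 + (-470 + 391)/(479 + 391)) = ((22 + 1268130) + 519298)/(1448250859782 - 79/870) = (1268152 + 519298)/(1448250859782 + (1/870)*(-79)) = 1787450/(1448250859782 - 79/870) = 1787450/(1259978248010261/870) = 1787450*(870/1259978248010261) = 1555081500/1259978248010261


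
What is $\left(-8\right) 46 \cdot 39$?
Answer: $-14352$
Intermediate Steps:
$\left(-8\right) 46 \cdot 39 = \left(-368\right) 39 = -14352$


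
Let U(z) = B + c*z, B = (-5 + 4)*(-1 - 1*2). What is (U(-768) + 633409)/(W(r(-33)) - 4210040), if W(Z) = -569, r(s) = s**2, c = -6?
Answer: -33580/221611 ≈ -0.15153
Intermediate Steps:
B = 3 (B = -(-1 - 2) = -1*(-3) = 3)
U(z) = 3 - 6*z
(U(-768) + 633409)/(W(r(-33)) - 4210040) = ((3 - 6*(-768)) + 633409)/(-569 - 4210040) = ((3 + 4608) + 633409)/(-4210609) = (4611 + 633409)*(-1/4210609) = 638020*(-1/4210609) = -33580/221611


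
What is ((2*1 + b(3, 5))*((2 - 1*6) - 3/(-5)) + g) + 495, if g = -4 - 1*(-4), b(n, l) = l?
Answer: 2356/5 ≈ 471.20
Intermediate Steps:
g = 0 (g = -4 + 4 = 0)
((2*1 + b(3, 5))*((2 - 1*6) - 3/(-5)) + g) + 495 = ((2*1 + 5)*((2 - 1*6) - 3/(-5)) + 0) + 495 = ((2 + 5)*((2 - 6) - 3*(-1)/5) + 0) + 495 = (7*(-4 - 1*(-3/5)) + 0) + 495 = (7*(-4 + 3/5) + 0) + 495 = (7*(-17/5) + 0) + 495 = (-119/5 + 0) + 495 = -119/5 + 495 = 2356/5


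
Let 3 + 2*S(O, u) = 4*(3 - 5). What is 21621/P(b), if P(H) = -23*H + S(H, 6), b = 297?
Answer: -43242/13673 ≈ -3.1626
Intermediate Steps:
S(O, u) = -11/2 (S(O, u) = -3/2 + (4*(3 - 5))/2 = -3/2 + (4*(-2))/2 = -3/2 + (½)*(-8) = -3/2 - 4 = -11/2)
P(H) = -11/2 - 23*H (P(H) = -23*H - 11/2 = -11/2 - 23*H)
21621/P(b) = 21621/(-11/2 - 23*297) = 21621/(-11/2 - 6831) = 21621/(-13673/2) = 21621*(-2/13673) = -43242/13673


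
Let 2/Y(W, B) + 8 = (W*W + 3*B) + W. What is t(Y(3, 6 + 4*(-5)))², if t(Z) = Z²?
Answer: 1/130321 ≈ 7.6734e-6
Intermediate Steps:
Y(W, B) = 2/(-8 + W + W² + 3*B) (Y(W, B) = 2/(-8 + ((W*W + 3*B) + W)) = 2/(-8 + ((W² + 3*B) + W)) = 2/(-8 + (W + W² + 3*B)) = 2/(-8 + W + W² + 3*B))
t(Y(3, 6 + 4*(-5)))² = ((2/(-8 + 3 + 3² + 3*(6 + 4*(-5))))²)² = ((2/(-8 + 3 + 9 + 3*(6 - 20)))²)² = ((2/(-8 + 3 + 9 + 3*(-14)))²)² = ((2/(-8 + 3 + 9 - 42))²)² = ((2/(-38))²)² = ((2*(-1/38))²)² = ((-1/19)²)² = (1/361)² = 1/130321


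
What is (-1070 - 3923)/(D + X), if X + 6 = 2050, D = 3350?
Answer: -4993/5394 ≈ -0.92566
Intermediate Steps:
X = 2044 (X = -6 + 2050 = 2044)
(-1070 - 3923)/(D + X) = (-1070 - 3923)/(3350 + 2044) = -4993/5394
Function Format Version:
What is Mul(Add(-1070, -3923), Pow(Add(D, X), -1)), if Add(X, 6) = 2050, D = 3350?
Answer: Rational(-4993, 5394) ≈ -0.92566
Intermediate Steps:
X = 2044 (X = Add(-6, 2050) = 2044)
Mul(Add(-1070, -3923), Pow(Add(D, X), -1)) = Mul(Add(-1070, -3923), Pow(Add(3350, 2044), -1)) = Mul(-4993, Pow(5394, -1)) = Mul(-4993, Rational(1, 5394)) = Rational(-4993, 5394)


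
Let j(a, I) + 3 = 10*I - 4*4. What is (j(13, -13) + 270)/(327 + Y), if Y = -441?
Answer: -121/114 ≈ -1.0614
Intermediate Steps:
j(a, I) = -19 + 10*I (j(a, I) = -3 + (10*I - 4*4) = -3 + (10*I - 16) = -3 + (-16 + 10*I) = -19 + 10*I)
(j(13, -13) + 270)/(327 + Y) = ((-19 + 10*(-13)) + 270)/(327 - 441) = ((-19 - 130) + 270)/(-114) = (-149 + 270)*(-1/114) = 121*(-1/114) = -121/114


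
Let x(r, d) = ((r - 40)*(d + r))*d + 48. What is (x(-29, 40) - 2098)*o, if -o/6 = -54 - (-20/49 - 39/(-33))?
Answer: -820148940/77 ≈ -1.0651e+7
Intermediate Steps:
x(r, d) = 48 + d*(-40 + r)*(d + r) (x(r, d) = ((-40 + r)*(d + r))*d + 48 = d*(-40 + r)*(d + r) + 48 = 48 + d*(-40 + r)*(d + r))
o = 177138/539 (o = -6*(-54 - (-20/49 - 39/(-33))) = -6*(-54 - (-20*1/49 - 39*(-1/33))) = -6*(-54 - (-20/49 + 13/11)) = -6*(-54 - 1*417/539) = -6*(-54 - 417/539) = -6*(-29523/539) = 177138/539 ≈ 328.64)
(x(-29, 40) - 2098)*o = ((48 - 40*40² + 40*(-29)² - 29*40² - 40*40*(-29)) - 2098)*(177138/539) = ((48 - 40*1600 + 40*841 - 29*1600 + 46400) - 2098)*(177138/539) = ((48 - 64000 + 33640 - 46400 + 46400) - 2098)*(177138/539) = (-30312 - 2098)*(177138/539) = -32410*177138/539 = -820148940/77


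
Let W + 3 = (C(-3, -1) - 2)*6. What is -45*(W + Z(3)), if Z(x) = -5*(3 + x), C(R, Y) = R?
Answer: 2835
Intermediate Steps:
Z(x) = -15 - 5*x
W = -33 (W = -3 + (-3 - 2)*6 = -3 - 5*6 = -3 - 30 = -33)
-45*(W + Z(3)) = -45*(-33 + (-15 - 5*3)) = -45*(-33 + (-15 - 15)) = -45*(-33 - 30) = -45*(-63) = 2835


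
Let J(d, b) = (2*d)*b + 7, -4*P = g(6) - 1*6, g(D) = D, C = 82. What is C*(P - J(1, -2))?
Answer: -246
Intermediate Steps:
P = 0 (P = -(6 - 1*6)/4 = -(6 - 6)/4 = -¼*0 = 0)
J(d, b) = 7 + 2*b*d (J(d, b) = 2*b*d + 7 = 7 + 2*b*d)
C*(P - J(1, -2)) = 82*(0 - (7 + 2*(-2)*1)) = 82*(0 - (7 - 4)) = 82*(0 - 1*3) = 82*(0 - 3) = 82*(-3) = -246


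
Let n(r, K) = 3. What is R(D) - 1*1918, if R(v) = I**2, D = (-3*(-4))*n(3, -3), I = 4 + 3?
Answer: -1869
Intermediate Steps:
I = 7
D = 36 (D = -3*(-4)*3 = 12*3 = 36)
R(v) = 49 (R(v) = 7**2 = 49)
R(D) - 1*1918 = 49 - 1*1918 = 49 - 1918 = -1869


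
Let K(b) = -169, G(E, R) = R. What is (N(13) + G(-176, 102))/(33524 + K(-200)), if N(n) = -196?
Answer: -94/33355 ≈ -0.0028182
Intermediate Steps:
(N(13) + G(-176, 102))/(33524 + K(-200)) = (-196 + 102)/(33524 - 169) = -94/33355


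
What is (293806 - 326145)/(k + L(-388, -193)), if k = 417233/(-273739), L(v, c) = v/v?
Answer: 8852445521/143494 ≈ 61692.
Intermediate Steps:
L(v, c) = 1
k = -417233/273739 (k = 417233*(-1/273739) = -417233/273739 ≈ -1.5242)
(293806 - 326145)/(k + L(-388, -193)) = (293806 - 326145)/(-417233/273739 + 1) = -32339/(-143494/273739) = -32339*(-273739/143494) = 8852445521/143494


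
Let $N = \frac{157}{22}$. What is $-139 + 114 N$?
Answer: $\frac{7420}{11} \approx 674.54$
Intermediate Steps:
$N = \frac{157}{22}$ ($N = 157 \cdot \frac{1}{22} = \frac{157}{22} \approx 7.1364$)
$-139 + 114 N = -139 + 114 \cdot \frac{157}{22} = -139 + \frac{8949}{11} = \frac{7420}{11}$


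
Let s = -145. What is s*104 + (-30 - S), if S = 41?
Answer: -15151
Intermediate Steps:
s*104 + (-30 - S) = -145*104 + (-30 - 1*41) = -15080 + (-30 - 41) = -15080 - 71 = -15151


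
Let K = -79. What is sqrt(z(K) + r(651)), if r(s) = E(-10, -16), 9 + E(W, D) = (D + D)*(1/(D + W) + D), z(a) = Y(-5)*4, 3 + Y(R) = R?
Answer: sqrt(79807)/13 ≈ 21.731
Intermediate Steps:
Y(R) = -3 + R
z(a) = -32 (z(a) = (-3 - 5)*4 = -8*4 = -32)
E(W, D) = -9 + 2*D*(D + 1/(D + W)) (E(W, D) = -9 + (D + D)*(1/(D + W) + D) = -9 + (2*D)*(D + 1/(D + W)) = -9 + 2*D*(D + 1/(D + W)))
r(s) = 6555/13 (r(s) = (-9*(-10) - 7*(-16) + 2*(-16)**3 + 2*(-10)*(-16)**2)/(-16 - 10) = (90 + 112 + 2*(-4096) + 2*(-10)*256)/(-26) = -(90 + 112 - 8192 - 5120)/26 = -1/26*(-13110) = 6555/13)
sqrt(z(K) + r(651)) = sqrt(-32 + 6555/13) = sqrt(6139/13) = sqrt(79807)/13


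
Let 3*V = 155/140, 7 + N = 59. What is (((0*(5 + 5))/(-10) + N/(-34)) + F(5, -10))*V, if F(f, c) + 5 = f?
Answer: -403/714 ≈ -0.56443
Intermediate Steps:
F(f, c) = -5 + f
N = 52 (N = -7 + 59 = 52)
V = 31/84 (V = (155/140)/3 = (155*(1/140))/3 = (⅓)*(31/28) = 31/84 ≈ 0.36905)
(((0*(5 + 5))/(-10) + N/(-34)) + F(5, -10))*V = (((0*(5 + 5))/(-10) + 52/(-34)) + (-5 + 5))*(31/84) = (((0*10)*(-⅒) + 52*(-1/34)) + 0)*(31/84) = ((0*(-⅒) - 26/17) + 0)*(31/84) = ((0 - 26/17) + 0)*(31/84) = (-26/17 + 0)*(31/84) = -26/17*31/84 = -403/714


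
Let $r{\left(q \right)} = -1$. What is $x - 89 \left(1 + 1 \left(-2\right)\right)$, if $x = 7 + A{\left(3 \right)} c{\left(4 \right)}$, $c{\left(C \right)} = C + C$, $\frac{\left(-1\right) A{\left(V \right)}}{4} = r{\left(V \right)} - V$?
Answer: $224$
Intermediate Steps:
$A{\left(V \right)} = 4 + 4 V$ ($A{\left(V \right)} = - 4 \left(-1 - V\right) = 4 + 4 V$)
$c{\left(C \right)} = 2 C$
$x = 135$ ($x = 7 + \left(4 + 4 \cdot 3\right) 2 \cdot 4 = 7 + \left(4 + 12\right) 8 = 7 + 16 \cdot 8 = 7 + 128 = 135$)
$x - 89 \left(1 + 1 \left(-2\right)\right) = 135 - 89 \left(1 + 1 \left(-2\right)\right) = 135 - 89 \left(1 - 2\right) = 135 - -89 = 135 + 89 = 224$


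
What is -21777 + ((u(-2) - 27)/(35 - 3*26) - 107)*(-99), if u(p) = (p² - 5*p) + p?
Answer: -482397/43 ≈ -11219.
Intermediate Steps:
u(p) = p² - 4*p
-21777 + ((u(-2) - 27)/(35 - 3*26) - 107)*(-99) = -21777 + ((-2*(-4 - 2) - 27)/(35 - 3*26) - 107)*(-99) = -21777 + ((-2*(-6) - 27)/(35 - 78) - 107)*(-99) = -21777 + ((12 - 27)/(-43) - 107)*(-99) = -21777 + (-15*(-1/43) - 107)*(-99) = -21777 + (15/43 - 107)*(-99) = -21777 - 4586/43*(-99) = -21777 + 454014/43 = -482397/43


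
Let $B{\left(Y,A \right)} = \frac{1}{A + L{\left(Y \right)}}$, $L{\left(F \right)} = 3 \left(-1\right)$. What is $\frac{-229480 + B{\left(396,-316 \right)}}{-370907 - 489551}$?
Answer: $\frac{73204121}{274486102} \approx 0.2667$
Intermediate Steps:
$L{\left(F \right)} = -3$
$B{\left(Y,A \right)} = \frac{1}{-3 + A}$ ($B{\left(Y,A \right)} = \frac{1}{A - 3} = \frac{1}{-3 + A}$)
$\frac{-229480 + B{\left(396,-316 \right)}}{-370907 - 489551} = \frac{-229480 + \frac{1}{-3 - 316}}{-370907 - 489551} = \frac{-229480 + \frac{1}{-319}}{-860458} = \left(-229480 - \frac{1}{319}\right) \left(- \frac{1}{860458}\right) = \left(- \frac{73204121}{319}\right) \left(- \frac{1}{860458}\right) = \frac{73204121}{274486102}$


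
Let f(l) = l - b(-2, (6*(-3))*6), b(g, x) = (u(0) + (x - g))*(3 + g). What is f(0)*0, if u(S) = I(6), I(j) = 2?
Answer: 0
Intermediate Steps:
u(S) = 2
b(g, x) = (3 + g)*(2 + x - g) (b(g, x) = (2 + (x - g))*(3 + g) = (2 + x - g)*(3 + g) = (3 + g)*(2 + x - g))
f(l) = 104 + l (f(l) = l - (6 - 1*(-2) - 1*(-2)² + 3*((6*(-3))*6) - 2*6*(-3)*6) = l - (6 + 2 - 1*4 + 3*(-18*6) - (-36)*6) = l - (6 + 2 - 4 + 3*(-108) - 2*(-108)) = l - (6 + 2 - 4 - 324 + 216) = l - 1*(-104) = l + 104 = 104 + l)
f(0)*0 = (104 + 0)*0 = 104*0 = 0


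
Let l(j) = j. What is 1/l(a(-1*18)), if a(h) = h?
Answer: -1/18 ≈ -0.055556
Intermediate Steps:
1/l(a(-1*18)) = 1/(-1*18) = 1/(-18) = -1/18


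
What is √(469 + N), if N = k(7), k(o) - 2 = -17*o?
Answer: 4*√22 ≈ 18.762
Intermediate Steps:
k(o) = 2 - 17*o
N = -117 (N = 2 - 17*7 = 2 - 119 = -117)
√(469 + N) = √(469 - 117) = √352 = 4*√22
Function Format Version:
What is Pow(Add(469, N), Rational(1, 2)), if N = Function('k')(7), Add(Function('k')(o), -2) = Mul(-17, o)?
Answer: Mul(4, Pow(22, Rational(1, 2))) ≈ 18.762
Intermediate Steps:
Function('k')(o) = Add(2, Mul(-17, o))
N = -117 (N = Add(2, Mul(-17, 7)) = Add(2, -119) = -117)
Pow(Add(469, N), Rational(1, 2)) = Pow(Add(469, -117), Rational(1, 2)) = Pow(352, Rational(1, 2)) = Mul(4, Pow(22, Rational(1, 2)))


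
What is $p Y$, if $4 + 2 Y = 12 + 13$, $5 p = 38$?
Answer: $\frac{399}{5} \approx 79.8$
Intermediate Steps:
$p = \frac{38}{5}$ ($p = \frac{1}{5} \cdot 38 = \frac{38}{5} \approx 7.6$)
$Y = \frac{21}{2}$ ($Y = -2 + \frac{12 + 13}{2} = -2 + \frac{1}{2} \cdot 25 = -2 + \frac{25}{2} = \frac{21}{2} \approx 10.5$)
$p Y = \frac{38}{5} \cdot \frac{21}{2} = \frac{399}{5}$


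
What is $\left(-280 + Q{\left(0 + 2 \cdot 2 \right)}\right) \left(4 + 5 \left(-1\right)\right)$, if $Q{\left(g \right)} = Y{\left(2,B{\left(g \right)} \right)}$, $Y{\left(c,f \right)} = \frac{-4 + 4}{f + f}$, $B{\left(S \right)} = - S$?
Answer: $280$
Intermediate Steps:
$Y{\left(c,f \right)} = 0$ ($Y{\left(c,f \right)} = \frac{0}{2 f} = 0 \frac{1}{2 f} = 0$)
$Q{\left(g \right)} = 0$
$\left(-280 + Q{\left(0 + 2 \cdot 2 \right)}\right) \left(4 + 5 \left(-1\right)\right) = \left(-280 + 0\right) \left(4 + 5 \left(-1\right)\right) = - 280 \left(4 - 5\right) = \left(-280\right) \left(-1\right) = 280$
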